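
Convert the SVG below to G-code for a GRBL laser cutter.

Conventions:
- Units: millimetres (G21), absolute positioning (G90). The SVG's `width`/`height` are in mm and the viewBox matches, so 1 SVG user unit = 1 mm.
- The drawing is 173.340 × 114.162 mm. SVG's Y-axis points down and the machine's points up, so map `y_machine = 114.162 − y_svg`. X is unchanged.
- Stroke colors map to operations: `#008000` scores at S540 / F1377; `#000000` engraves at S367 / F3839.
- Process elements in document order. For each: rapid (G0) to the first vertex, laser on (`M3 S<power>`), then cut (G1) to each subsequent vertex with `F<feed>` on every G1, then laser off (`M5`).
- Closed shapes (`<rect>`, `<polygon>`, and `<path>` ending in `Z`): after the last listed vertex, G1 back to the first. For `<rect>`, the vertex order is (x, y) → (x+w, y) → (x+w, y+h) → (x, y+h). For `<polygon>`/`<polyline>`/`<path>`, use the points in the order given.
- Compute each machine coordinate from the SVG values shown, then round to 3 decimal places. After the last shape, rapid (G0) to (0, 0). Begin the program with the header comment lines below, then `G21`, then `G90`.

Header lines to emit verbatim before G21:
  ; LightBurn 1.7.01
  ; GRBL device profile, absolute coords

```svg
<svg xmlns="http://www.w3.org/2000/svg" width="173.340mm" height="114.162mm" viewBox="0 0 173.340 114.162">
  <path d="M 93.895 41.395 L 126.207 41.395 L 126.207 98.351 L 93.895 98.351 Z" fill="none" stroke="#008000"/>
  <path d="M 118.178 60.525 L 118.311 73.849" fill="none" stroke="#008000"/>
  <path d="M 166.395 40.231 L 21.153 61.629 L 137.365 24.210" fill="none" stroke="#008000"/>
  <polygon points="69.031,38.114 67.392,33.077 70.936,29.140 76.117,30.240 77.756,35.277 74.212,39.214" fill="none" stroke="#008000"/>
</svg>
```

viewBox `0 0 173.340 114.162` with mm width/height → 1 unit = 1 mm. Flip: y_m = 114.162 − y_svg.

**Shape 1** — `<path>` rectangle, stroke `#008000` → score (S540, F1377). Machine vertices: (93.895,72.767) → (126.207,72.767) → (126.207,15.811) → (93.895,15.811) → (93.895,72.767). Closed: final G1 returns to the first vertex.

**Shape 2** — `<path>` line segment, stroke `#008000` → score (S540, F1377). Machine vertices: (118.178,53.637) → (118.311,40.313). Open path.

**Shape 3** — `<path>` open polyline, stroke `#008000` → score (S540, F1377). Machine vertices: (166.395,73.931) → (21.153,52.533) → (137.365,89.952). Open path.

**Shape 4** — `<polygon>` regular polygon, stroke `#008000` → score (S540, F1377). Machine vertices: (69.031,76.048) → (67.392,81.085) → (70.936,85.022) → (76.117,83.922) → (77.756,78.885) → (74.212,74.948) → (69.031,76.048). Closed: final G1 returns to the first vertex.

; LightBurn 1.7.01
; GRBL device profile, absolute coords
G21
G90
G0 X93.895 Y72.767
M3 S540
G1 X126.207 Y72.767 F1377
G1 X126.207 Y15.811 F1377
G1 X93.895 Y15.811 F1377
G1 X93.895 Y72.767 F1377
M5
G0 X118.178 Y53.637
M3 S540
G1 X118.311 Y40.313 F1377
M5
G0 X166.395 Y73.931
M3 S540
G1 X21.153 Y52.533 F1377
G1 X137.365 Y89.952 F1377
M5
G0 X69.031 Y76.048
M3 S540
G1 X67.392 Y81.085 F1377
G1 X70.936 Y85.022 F1377
G1 X76.117 Y83.922 F1377
G1 X77.756 Y78.885 F1377
G1 X74.212 Y74.948 F1377
G1 X69.031 Y76.048 F1377
M5
G0 X0.000 Y0.000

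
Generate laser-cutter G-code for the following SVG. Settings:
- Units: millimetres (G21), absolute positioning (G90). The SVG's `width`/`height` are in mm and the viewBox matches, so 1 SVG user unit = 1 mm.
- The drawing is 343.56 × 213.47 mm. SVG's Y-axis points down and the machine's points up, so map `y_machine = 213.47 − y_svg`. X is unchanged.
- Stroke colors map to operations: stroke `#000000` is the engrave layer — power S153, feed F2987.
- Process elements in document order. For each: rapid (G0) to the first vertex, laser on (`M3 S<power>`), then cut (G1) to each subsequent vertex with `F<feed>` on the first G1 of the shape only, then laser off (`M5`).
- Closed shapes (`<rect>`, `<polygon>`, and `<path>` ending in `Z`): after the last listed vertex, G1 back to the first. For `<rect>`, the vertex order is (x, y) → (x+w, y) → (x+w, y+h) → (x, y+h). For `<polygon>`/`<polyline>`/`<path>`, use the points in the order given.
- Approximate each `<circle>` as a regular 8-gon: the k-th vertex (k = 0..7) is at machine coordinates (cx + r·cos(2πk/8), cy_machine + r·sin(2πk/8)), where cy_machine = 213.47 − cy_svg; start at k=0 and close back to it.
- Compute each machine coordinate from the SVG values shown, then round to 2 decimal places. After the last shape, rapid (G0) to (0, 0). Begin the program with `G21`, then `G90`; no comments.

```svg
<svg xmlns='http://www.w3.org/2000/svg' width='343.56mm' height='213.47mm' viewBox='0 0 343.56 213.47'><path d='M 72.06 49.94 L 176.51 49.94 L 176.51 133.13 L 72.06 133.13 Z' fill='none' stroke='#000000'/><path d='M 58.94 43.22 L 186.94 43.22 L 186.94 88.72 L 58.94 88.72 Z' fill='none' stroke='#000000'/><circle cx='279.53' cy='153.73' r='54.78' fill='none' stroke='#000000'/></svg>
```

viewBox `0 0 343.56 213.47` with mm width/height → 1 unit = 1 mm. Flip: y_m = 213.47 − y_svg.

**Shape 1** — `<path>` rectangle, stroke `#000000` → engrave (S153, F2987). Machine vertices: (72.06,163.53) → (176.51,163.53) → (176.51,80.34) → (72.06,80.34) → (72.06,163.53). Closed: final G1 returns to the first vertex.

**Shape 2** — `<path>` rectangle, stroke `#000000` → engrave (S153, F2987). Machine vertices: (58.94,170.25) → (186.94,170.25) → (186.94,124.75) → (58.94,124.75) → (58.94,170.25). Closed: final G1 returns to the first vertex.

**Shape 3** — `<circle>` circle, stroke `#000000` → engrave (S153, F2987). Machine vertices: (334.31,59.74) → (318.27,98.48) → (279.53,114.52) → (240.79,98.48) → (224.75,59.74) → (240.79,21.00) → (279.53,4.96) → (318.27,21.00) → (334.31,59.74). Closed: final G1 returns to the first vertex.

G21
G90
G0 X72.06 Y163.53
M3 S153
G1 X176.51 Y163.53 F2987
G1 X176.51 Y80.34
G1 X72.06 Y80.34
G1 X72.06 Y163.53
M5
G0 X58.94 Y170.25
M3 S153
G1 X186.94 Y170.25 F2987
G1 X186.94 Y124.75
G1 X58.94 Y124.75
G1 X58.94 Y170.25
M5
G0 X334.31 Y59.74
M3 S153
G1 X318.27 Y98.48 F2987
G1 X279.53 Y114.52
G1 X240.79 Y98.48
G1 X224.75 Y59.74
G1 X240.79 Y21.00
G1 X279.53 Y4.96
G1 X318.27 Y21.00
G1 X334.31 Y59.74
M5
G0 X0.00 Y0.00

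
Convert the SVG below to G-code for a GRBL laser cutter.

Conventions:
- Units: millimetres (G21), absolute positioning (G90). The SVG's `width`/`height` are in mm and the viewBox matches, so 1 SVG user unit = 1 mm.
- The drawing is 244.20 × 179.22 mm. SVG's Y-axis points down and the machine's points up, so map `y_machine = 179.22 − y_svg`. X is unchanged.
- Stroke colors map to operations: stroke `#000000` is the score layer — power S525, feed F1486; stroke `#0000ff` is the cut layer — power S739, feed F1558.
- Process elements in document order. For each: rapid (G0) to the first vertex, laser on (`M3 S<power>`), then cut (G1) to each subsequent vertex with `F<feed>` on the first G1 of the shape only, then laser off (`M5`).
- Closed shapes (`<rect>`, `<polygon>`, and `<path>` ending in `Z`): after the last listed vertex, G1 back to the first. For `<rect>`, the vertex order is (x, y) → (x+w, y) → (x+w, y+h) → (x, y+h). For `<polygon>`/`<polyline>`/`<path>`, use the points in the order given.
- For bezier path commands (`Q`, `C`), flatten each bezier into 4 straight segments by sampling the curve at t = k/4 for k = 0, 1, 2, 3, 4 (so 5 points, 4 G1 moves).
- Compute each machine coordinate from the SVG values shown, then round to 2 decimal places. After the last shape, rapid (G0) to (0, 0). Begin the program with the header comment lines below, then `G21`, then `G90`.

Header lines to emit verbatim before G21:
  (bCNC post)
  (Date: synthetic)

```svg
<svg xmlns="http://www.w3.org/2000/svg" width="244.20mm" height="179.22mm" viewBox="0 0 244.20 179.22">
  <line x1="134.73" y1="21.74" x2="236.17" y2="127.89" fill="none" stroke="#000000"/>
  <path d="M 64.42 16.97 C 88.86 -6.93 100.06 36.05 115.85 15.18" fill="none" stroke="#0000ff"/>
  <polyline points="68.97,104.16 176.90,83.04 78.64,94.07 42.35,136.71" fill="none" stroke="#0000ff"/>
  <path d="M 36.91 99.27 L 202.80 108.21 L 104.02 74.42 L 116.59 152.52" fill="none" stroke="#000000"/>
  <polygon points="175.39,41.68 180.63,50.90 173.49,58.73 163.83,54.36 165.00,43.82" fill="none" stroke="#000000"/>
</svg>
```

viewBox `0 0 244.20 179.22` with mm width/height → 1 unit = 1 mm. Flip: y_m = 179.22 − y_svg.

**Shape 1** — `<line>` line segment, stroke `#000000` → score (S525, F1486). Machine vertices: (134.73,157.48) → (236.17,51.33). Open path.

**Shape 2** — `<path>` cubic bezier, stroke `#0000ff` → cut (S739, F1558). Control points (SVG): P0=(64.42,16.97), P1=(88.86,-6.93), P2=(100.06,36.05), P3=(115.85,15.18); sampled at t=k/4. Machine vertices: (64.42,162.25) → (80.55,169.68) → (93.38,164.28) → (104.59,158.32) → (115.85,164.04). Open path.

**Shape 3** — `<polyline>` open polyline, stroke `#0000ff` → cut (S739, F1558). Machine vertices: (68.97,75.06) → (176.90,96.18) → (78.64,85.15) → (42.35,42.51). Open path.

**Shape 4** — `<path>` open polyline, stroke `#000000` → score (S525, F1486). Machine vertices: (36.91,79.95) → (202.80,71.01) → (104.02,104.80) → (116.59,26.70). Open path.

**Shape 5** — `<polygon>` regular polygon, stroke `#000000` → score (S525, F1486). Machine vertices: (175.39,137.54) → (180.63,128.32) → (173.49,120.49) → (163.83,124.86) → (165.00,135.40) → (175.39,137.54). Closed: final G1 returns to the first vertex.

(bCNC post)
(Date: synthetic)
G21
G90
G0 X134.73 Y157.48
M3 S525
G1 X236.17 Y51.33 F1486
M5
G0 X64.42 Y162.25
M3 S739
G1 X80.55 Y169.68 F1558
G1 X93.38 Y164.28
G1 X104.59 Y158.32
G1 X115.85 Y164.04
M5
G0 X68.97 Y75.06
M3 S739
G1 X176.90 Y96.18 F1558
G1 X78.64 Y85.15
G1 X42.35 Y42.51
M5
G0 X36.91 Y79.95
M3 S525
G1 X202.80 Y71.01 F1486
G1 X104.02 Y104.80
G1 X116.59 Y26.70
M5
G0 X175.39 Y137.54
M3 S525
G1 X180.63 Y128.32 F1486
G1 X173.49 Y120.49
G1 X163.83 Y124.86
G1 X165.00 Y135.40
G1 X175.39 Y137.54
M5
G0 X0.00 Y0.00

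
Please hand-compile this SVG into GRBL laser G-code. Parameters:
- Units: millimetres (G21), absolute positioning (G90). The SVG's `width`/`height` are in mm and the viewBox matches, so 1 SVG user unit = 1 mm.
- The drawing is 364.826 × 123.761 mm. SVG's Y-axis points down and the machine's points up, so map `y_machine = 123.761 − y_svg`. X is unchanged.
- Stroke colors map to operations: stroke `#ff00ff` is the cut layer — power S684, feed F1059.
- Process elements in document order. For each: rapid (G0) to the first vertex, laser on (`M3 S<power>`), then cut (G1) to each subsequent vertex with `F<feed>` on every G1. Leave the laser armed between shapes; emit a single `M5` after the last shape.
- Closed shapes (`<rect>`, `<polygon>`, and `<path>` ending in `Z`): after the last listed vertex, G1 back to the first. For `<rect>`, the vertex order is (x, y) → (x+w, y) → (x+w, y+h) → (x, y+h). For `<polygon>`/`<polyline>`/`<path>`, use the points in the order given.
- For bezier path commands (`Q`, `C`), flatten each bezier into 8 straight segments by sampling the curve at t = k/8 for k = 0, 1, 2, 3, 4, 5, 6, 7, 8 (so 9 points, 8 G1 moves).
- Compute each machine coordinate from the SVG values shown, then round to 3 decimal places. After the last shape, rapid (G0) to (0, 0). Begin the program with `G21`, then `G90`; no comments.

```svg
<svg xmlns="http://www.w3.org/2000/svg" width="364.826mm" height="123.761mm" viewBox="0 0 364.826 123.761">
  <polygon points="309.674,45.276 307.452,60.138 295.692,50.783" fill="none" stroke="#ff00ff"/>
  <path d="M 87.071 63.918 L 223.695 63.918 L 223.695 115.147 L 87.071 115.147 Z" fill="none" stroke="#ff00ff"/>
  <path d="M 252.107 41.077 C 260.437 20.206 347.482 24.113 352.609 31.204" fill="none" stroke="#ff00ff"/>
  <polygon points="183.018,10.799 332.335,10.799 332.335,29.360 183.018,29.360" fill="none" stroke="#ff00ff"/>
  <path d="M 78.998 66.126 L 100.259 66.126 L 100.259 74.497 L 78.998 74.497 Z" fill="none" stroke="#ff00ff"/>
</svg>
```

1 u = 1 mm; y_m = 123.761 − y.

[1] `<polygon>` regular polygon, #ff00ff→cut S684 F1059: (309.674,78.485) → (307.452,63.623) → (295.692,72.978) → (309.674,78.485) (closed)

[2] `<path>` rectangle, #ff00ff→cut S684 F1059: (87.071,59.843) → (223.695,59.843) → (223.695,8.614) → (87.071,8.614) → (87.071,59.843) (closed)

[3] `<path>` cubic bezier, #ff00ff→cut S684 F1059: (252.107,82.684) → (258.607,89.391) → (270.604,94.029) → (286.215,96.849) → (303.559,98.106) → (320.753,98.052) → (335.914,96.941) → (347.160,95.025) → (352.609,92.557)

[4] `<polygon>` rectangle, #ff00ff→cut S684 F1059: (183.018,112.962) → (332.335,112.962) → (332.335,94.401) → (183.018,94.401) → (183.018,112.962) (closed)

[5] `<path>` rectangle, #ff00ff→cut S684 F1059: (78.998,57.635) → (100.259,57.635) → (100.259,49.264) → (78.998,49.264) → (78.998,57.635) (closed)

G21
G90
G0 X309.674 Y78.485
M3 S684
G1 X307.452 Y63.623 F1059
G1 X295.692 Y72.978 F1059
G1 X309.674 Y78.485 F1059
G0 X87.071 Y59.843
M3 S684
G1 X223.695 Y59.843 F1059
G1 X223.695 Y8.614 F1059
G1 X87.071 Y8.614 F1059
G1 X87.071 Y59.843 F1059
G0 X252.107 Y82.684
M3 S684
G1 X258.607 Y89.391 F1059
G1 X270.604 Y94.029 F1059
G1 X286.215 Y96.849 F1059
G1 X303.559 Y98.106 F1059
G1 X320.753 Y98.052 F1059
G1 X335.914 Y96.941 F1059
G1 X347.160 Y95.025 F1059
G1 X352.609 Y92.557 F1059
G0 X183.018 Y112.962
M3 S684
G1 X332.335 Y112.962 F1059
G1 X332.335 Y94.401 F1059
G1 X183.018 Y94.401 F1059
G1 X183.018 Y112.962 F1059
G0 X78.998 Y57.635
M3 S684
G1 X100.259 Y57.635 F1059
G1 X100.259 Y49.264 F1059
G1 X78.998 Y49.264 F1059
G1 X78.998 Y57.635 F1059
M5
G0 X0.000 Y0.000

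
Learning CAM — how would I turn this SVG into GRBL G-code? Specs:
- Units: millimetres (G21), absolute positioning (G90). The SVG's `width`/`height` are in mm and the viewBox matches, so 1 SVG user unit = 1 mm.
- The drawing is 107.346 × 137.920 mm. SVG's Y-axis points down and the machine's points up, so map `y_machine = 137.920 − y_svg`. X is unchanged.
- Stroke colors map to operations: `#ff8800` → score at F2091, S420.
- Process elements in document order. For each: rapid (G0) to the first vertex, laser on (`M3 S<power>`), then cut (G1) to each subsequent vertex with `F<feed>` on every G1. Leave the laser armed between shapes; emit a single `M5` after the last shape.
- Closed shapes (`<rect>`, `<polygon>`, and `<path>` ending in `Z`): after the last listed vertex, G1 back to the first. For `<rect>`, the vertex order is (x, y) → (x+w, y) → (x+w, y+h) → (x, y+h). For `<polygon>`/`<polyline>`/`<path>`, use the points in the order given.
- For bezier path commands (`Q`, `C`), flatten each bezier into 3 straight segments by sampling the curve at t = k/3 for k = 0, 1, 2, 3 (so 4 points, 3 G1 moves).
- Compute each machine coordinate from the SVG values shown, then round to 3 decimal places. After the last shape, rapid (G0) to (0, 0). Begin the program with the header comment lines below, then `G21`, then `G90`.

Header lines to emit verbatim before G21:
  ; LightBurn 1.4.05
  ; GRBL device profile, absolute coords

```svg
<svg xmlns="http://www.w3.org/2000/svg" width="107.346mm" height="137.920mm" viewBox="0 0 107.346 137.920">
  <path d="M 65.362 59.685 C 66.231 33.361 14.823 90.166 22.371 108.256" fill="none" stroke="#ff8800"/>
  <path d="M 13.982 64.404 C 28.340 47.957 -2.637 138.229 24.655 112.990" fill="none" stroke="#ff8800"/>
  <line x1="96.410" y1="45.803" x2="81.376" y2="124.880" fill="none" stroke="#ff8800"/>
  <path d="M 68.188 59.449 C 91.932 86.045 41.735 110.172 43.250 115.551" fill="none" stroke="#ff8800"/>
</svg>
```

Since the viewBox matches the mm dimensions, user units are millimetres directly. The only transform is the Y-flip y_m = 137.920 − y_svg.

Shape 1 is a cubic bezier drawn with `<path>`. Its stroke #ff8800 means score at S420, F2091. After flipping Y the toolpath is (65.362,78.235) → (52.925,81.362) → (30.355,56.146) → (22.371,29.664).

Shape 2 is a cubic bezier drawn with `<path>`. Its stroke #ff8800 means score at S420, F2091. After flipping Y the toolpath is (13.982,73.516) → (17.066,62.621) → (12.949,29.964) → (24.655,24.930).

Shape 3 is a line segment drawn with `<line>`. Its stroke #ff8800 means score at S420, F2091. After flipping Y the toolpath is (96.410,92.117) → (81.376,13.040).

Shape 4 is a cubic bezier drawn with `<path>`. Its stroke #ff8800 means score at S420, F2091. After flipping Y the toolpath is (68.188,78.471) → (71.939,53.301) → (54.319,33.394) → (43.250,22.369).

; LightBurn 1.4.05
; GRBL device profile, absolute coords
G21
G90
G0 X65.362 Y78.235
M3 S420
G1 X52.925 Y81.362 F2091
G1 X30.355 Y56.146 F2091
G1 X22.371 Y29.664 F2091
G0 X13.982 Y73.516
M3 S420
G1 X17.066 Y62.621 F2091
G1 X12.949 Y29.964 F2091
G1 X24.655 Y24.930 F2091
G0 X96.410 Y92.117
M3 S420
G1 X81.376 Y13.040 F2091
G0 X68.188 Y78.471
M3 S420
G1 X71.939 Y53.301 F2091
G1 X54.319 Y33.394 F2091
G1 X43.250 Y22.369 F2091
M5
G0 X0.000 Y0.000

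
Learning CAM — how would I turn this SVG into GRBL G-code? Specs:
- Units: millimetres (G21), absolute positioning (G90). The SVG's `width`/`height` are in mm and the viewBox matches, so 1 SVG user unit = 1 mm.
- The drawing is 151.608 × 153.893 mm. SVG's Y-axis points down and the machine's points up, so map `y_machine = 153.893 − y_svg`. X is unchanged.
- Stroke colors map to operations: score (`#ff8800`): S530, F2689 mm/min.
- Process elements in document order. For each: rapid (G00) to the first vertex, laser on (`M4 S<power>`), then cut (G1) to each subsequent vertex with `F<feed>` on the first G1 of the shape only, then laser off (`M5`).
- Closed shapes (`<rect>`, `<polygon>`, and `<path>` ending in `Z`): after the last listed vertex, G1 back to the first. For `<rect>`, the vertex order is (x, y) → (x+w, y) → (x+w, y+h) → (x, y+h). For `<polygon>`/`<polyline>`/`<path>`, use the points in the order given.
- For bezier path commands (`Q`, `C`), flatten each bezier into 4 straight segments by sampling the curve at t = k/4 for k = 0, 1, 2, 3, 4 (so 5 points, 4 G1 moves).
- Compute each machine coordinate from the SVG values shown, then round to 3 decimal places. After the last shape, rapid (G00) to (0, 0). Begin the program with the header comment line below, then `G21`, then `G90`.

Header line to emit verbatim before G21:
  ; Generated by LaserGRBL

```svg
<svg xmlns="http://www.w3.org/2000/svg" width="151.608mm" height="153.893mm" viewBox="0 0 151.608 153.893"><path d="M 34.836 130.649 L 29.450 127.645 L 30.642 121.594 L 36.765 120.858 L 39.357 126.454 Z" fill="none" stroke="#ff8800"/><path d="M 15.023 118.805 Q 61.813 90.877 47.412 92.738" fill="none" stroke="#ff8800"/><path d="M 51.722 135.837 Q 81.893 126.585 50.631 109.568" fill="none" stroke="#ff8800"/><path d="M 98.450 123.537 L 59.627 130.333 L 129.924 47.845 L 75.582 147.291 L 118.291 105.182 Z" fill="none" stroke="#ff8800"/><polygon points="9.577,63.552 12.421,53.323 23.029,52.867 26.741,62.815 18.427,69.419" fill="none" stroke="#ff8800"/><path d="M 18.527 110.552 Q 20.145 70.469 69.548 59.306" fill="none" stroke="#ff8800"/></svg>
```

1 u = 1 mm; y_m = 153.893 − y.

[1] `<path>` regular polygon, #ff8800→score S530 F2689: (34.836,23.244) → (29.450,26.248) → (30.642,32.299) → (36.765,33.035) → (39.357,27.439) → (34.836,23.244) (closed)

[2] `<path>` quadratic bezier, #ff8800→score S530 F2689: (15.023,35.088) → (34.594,47.190) → (46.515,55.569) → (50.788,60.224) → (47.412,61.155)

[3] `<path>` quadratic bezier, #ff8800→score S530 F2689: (51.722,18.056) → (62.968,23.167) → (66.535,29.249) → (62.422,36.302) → (50.631,44.325)

[4] `<path>` closed polygon, #ff8800→score S530 F2689: (98.450,30.356) → (59.627,23.560) → (129.924,106.048) → (75.582,6.602) → (118.291,48.711) → (98.450,30.356) (closed)

[5] `<polygon>` regular polygon, #ff8800→score S530 F2689: (9.577,90.341) → (12.421,100.570) → (23.029,101.026) → (26.741,91.078) → (18.427,84.474) → (9.577,90.341) (closed)

[6] `<path>` quadratic bezier, #ff8800→score S530 F2689: (18.527,43.341) → (22.323,61.575) → (32.091,76.194) → (47.833,87.198) → (69.548,94.587)

; Generated by LaserGRBL
G21
G90
G00 X34.836 Y23.244
M4 S530
G1 X29.450 Y26.248 F2689
G1 X30.642 Y32.299
G1 X36.765 Y33.035
G1 X39.357 Y27.439
G1 X34.836 Y23.244
M5
G00 X15.023 Y35.088
M4 S530
G1 X34.594 Y47.190 F2689
G1 X46.515 Y55.569
G1 X50.788 Y60.224
G1 X47.412 Y61.155
M5
G00 X51.722 Y18.056
M4 S530
G1 X62.968 Y23.167 F2689
G1 X66.535 Y29.249
G1 X62.422 Y36.302
G1 X50.631 Y44.325
M5
G00 X98.450 Y30.356
M4 S530
G1 X59.627 Y23.560 F2689
G1 X129.924 Y106.048
G1 X75.582 Y6.602
G1 X118.291 Y48.711
G1 X98.450 Y30.356
M5
G00 X9.577 Y90.341
M4 S530
G1 X12.421 Y100.570 F2689
G1 X23.029 Y101.026
G1 X26.741 Y91.078
G1 X18.427 Y84.474
G1 X9.577 Y90.341
M5
G00 X18.527 Y43.341
M4 S530
G1 X22.323 Y61.575 F2689
G1 X32.091 Y76.194
G1 X47.833 Y87.198
G1 X69.548 Y94.587
M5
G00 X0.000 Y0.000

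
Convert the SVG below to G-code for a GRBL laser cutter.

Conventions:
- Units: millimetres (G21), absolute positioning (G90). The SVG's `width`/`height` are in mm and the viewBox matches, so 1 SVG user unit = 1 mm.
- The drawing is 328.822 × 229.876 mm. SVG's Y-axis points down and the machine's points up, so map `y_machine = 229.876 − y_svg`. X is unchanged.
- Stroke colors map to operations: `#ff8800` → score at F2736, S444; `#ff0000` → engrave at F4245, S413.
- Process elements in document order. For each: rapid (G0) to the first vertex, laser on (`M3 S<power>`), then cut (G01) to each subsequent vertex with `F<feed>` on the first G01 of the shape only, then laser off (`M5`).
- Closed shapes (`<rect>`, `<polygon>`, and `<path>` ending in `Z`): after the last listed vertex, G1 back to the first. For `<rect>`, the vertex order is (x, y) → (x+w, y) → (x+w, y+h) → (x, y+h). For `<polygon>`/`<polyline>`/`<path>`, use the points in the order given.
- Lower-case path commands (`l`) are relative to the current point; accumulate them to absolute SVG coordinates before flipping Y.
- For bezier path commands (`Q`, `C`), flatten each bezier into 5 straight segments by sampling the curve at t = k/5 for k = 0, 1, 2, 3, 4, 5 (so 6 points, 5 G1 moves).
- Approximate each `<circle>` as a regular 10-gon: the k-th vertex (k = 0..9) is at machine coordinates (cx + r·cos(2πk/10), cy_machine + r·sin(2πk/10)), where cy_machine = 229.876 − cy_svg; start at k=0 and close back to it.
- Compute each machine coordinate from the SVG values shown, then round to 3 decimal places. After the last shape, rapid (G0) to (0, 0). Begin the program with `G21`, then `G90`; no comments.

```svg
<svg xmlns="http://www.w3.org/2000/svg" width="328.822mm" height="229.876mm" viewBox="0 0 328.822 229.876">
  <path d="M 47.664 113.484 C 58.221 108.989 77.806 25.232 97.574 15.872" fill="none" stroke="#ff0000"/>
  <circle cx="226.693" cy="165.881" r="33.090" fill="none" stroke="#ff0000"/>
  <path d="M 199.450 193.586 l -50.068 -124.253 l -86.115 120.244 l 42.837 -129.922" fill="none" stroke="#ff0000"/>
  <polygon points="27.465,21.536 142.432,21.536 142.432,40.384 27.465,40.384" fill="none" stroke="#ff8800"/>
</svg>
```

Since the viewBox matches the mm dimensions, user units are millimetres directly. The only transform is the Y-flip y_m = 229.876 − y_svg.

Shape 1 is a cubic bezier drawn with `<path>`. Its stroke #ff0000 means engrave at S413, F4245. After flipping Y the toolpath is (47.664,116.392) → (55.011,127.371) → (64.100,149.998) → (74.506,176.896) → (85.806,200.690) → (97.574,214.004).

Shape 2 is a circle drawn with `<circle>`. Its stroke #ff0000 means engrave at S413, F4245. After flipping Y the toolpath is (259.783,63.995) → (253.463,83.445) → (236.918,95.465) → (216.468,95.465) → (199.923,83.445) → (193.603,63.995) → (199.923,44.545) → (216.468,32.525) → (236.918,32.525) → (253.463,44.545) → (259.783,63.995), returning to the start.

Shape 3 is a open polyline drawn with `<path>`. Its stroke #ff0000 means engrave at S413, F4245. After flipping Y the toolpath is (199.450,36.290) → (149.382,160.543) → (63.267,40.299) → (106.104,170.221).

Shape 4 is a rectangle drawn with `<polygon>`. Its stroke #ff8800 means score at S444, F2736. After flipping Y the toolpath is (27.465,208.340) → (142.432,208.340) → (142.432,189.492) → (27.465,189.492) → (27.465,208.340), returning to the start.

G21
G90
G0 X47.664 Y116.392
M3 S413
G01 X55.011 Y127.371 F4245
G01 X64.100 Y149.998
G01 X74.506 Y176.896
G01 X85.806 Y200.690
G01 X97.574 Y214.004
M5
G0 X259.783 Y63.995
M3 S413
G01 X253.463 Y83.445 F4245
G01 X236.918 Y95.465
G01 X216.468 Y95.465
G01 X199.923 Y83.445
G01 X193.603 Y63.995
G01 X199.923 Y44.545
G01 X216.468 Y32.525
G01 X236.918 Y32.525
G01 X253.463 Y44.545
G01 X259.783 Y63.995
M5
G0 X199.450 Y36.290
M3 S413
G01 X149.382 Y160.543 F4245
G01 X63.267 Y40.299
G01 X106.104 Y170.221
M5
G0 X27.465 Y208.340
M3 S444
G01 X142.432 Y208.340 F2736
G01 X142.432 Y189.492
G01 X27.465 Y189.492
G01 X27.465 Y208.340
M5
G0 X0.000 Y0.000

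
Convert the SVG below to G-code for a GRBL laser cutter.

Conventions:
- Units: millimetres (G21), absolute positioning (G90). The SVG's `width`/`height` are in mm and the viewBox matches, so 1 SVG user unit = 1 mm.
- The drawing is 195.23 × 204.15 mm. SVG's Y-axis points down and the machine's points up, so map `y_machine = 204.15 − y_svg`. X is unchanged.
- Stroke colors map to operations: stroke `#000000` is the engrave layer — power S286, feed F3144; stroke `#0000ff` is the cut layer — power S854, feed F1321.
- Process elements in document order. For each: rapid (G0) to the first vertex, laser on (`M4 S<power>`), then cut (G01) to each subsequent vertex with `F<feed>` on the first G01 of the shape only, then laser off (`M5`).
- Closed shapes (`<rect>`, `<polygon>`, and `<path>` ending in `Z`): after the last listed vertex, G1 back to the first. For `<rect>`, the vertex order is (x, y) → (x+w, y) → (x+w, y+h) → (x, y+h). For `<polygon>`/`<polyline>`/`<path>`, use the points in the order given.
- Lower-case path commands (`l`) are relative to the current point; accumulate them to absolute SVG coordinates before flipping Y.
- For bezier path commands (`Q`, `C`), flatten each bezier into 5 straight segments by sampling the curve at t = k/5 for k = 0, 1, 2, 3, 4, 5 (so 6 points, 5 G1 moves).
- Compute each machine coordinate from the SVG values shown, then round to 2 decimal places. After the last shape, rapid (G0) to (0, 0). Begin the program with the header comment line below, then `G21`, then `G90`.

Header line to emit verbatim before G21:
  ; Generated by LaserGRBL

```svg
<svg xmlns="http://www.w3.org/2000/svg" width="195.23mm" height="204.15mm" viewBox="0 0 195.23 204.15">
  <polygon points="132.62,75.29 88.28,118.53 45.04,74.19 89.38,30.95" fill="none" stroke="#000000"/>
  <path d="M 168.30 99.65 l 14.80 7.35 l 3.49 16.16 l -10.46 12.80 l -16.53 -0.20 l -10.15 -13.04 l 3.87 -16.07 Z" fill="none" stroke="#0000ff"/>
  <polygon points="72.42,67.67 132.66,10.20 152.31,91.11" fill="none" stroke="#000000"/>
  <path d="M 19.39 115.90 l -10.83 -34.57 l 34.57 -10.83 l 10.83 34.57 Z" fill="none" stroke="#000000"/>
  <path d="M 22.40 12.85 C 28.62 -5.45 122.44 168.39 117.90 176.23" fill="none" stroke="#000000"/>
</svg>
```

; Generated by LaserGRBL
G21
G90
G0 X132.62 Y128.86
M4 S286
G01 X88.28 Y85.62 F3144
G01 X45.04 Y129.96
G01 X89.38 Y173.20
G01 X132.62 Y128.86
M5
G0 X168.30 Y104.50
M4 S854
G01 X183.10 Y97.15 F1321
G01 X186.59 Y80.99
G01 X176.13 Y68.19
G01 X159.60 Y68.39
G01 X149.45 Y81.43
G01 X153.32 Y97.50
G01 X168.30 Y104.50
M5
G0 X72.42 Y136.48
M4 S286
G01 X132.66 Y193.95 F3144
G01 X152.31 Y113.04
G01 X72.42 Y136.48
M5
G0 X19.39 Y88.25
M4 S286
G01 X8.56 Y122.82 F3144
G01 X43.13 Y133.65
G01 X53.96 Y99.08
G01 X19.39 Y88.25
M5
G0 X22.40 Y191.30
M4 S286
G01 X35.16 Y182.09 F3144
G01 X60.01 Y143.95
G01 X88.04 Y94.09
G01 X110.31 Y49.68
G01 X117.90 Y27.92
M5
G0 X0.00 Y0.00

1 u = 1 mm; y_m = 204.15 − y.

[1] `<polygon>` regular polygon, #000000→engrave S286 F3144: (132.62,128.86) → (88.28,85.62) → (45.04,129.96) → (89.38,173.20) → (132.62,128.86) (closed)

[2] `<path>` regular polygon, #0000ff→cut S854 F1321: (168.30,104.50) → (183.10,97.15) → (186.59,80.99) → (176.13,68.19) → (159.60,68.39) → (149.45,81.43) → (153.32,97.50) → (168.30,104.50) (closed)

[3] `<polygon>` regular polygon, #000000→engrave S286 F3144: (72.42,136.48) → (132.66,193.95) → (152.31,113.04) → (72.42,136.48) (closed)

[4] `<path>` regular polygon, #000000→engrave S286 F3144: (19.39,88.25) → (8.56,122.82) → (43.13,133.65) → (53.96,99.08) → (19.39,88.25) (closed)

[5] `<path>` cubic bezier, #000000→engrave S286 F3144: (22.40,191.30) → (35.16,182.09) → (60.01,143.95) → (88.04,94.09) → (110.31,49.68) → (117.90,27.92)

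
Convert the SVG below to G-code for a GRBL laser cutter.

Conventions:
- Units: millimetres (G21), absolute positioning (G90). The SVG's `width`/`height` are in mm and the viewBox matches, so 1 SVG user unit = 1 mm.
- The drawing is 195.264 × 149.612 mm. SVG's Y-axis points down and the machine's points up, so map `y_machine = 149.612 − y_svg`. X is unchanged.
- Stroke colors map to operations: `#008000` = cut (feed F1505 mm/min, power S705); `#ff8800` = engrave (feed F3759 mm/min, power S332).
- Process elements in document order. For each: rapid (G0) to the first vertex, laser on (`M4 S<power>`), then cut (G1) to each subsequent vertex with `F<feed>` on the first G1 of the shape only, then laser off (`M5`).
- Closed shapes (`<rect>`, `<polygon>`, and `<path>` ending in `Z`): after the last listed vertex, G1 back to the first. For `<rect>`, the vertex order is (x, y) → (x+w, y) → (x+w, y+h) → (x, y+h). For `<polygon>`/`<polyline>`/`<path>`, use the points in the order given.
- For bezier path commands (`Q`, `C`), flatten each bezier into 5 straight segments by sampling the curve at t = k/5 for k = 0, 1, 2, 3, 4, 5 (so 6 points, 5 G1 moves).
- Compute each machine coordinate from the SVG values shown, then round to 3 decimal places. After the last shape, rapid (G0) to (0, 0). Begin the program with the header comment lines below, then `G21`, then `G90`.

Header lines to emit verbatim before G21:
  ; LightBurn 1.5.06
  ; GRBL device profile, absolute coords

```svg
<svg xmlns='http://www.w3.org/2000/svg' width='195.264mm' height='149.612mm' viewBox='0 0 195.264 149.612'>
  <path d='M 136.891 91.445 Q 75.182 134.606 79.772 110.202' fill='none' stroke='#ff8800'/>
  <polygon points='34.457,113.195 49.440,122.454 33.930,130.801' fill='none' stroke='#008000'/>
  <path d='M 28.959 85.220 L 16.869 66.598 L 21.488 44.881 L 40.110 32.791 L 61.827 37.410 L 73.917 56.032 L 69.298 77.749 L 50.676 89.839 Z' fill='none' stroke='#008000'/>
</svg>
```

; LightBurn 1.5.06
; GRBL device profile, absolute coords
G21
G90
G0 X136.891 Y58.167
M4 S332
G1 X114.859 Y43.605 F3759
G1 X98.132 Y34.449
G1 X86.708 Y30.697
G1 X80.588 Y32.351
G1 X79.772 Y39.410
M5
G0 X34.457 Y36.417
M4 S705
G1 X49.440 Y27.158 F1505
G1 X33.930 Y18.811
G1 X34.457 Y36.417
M5
G0 X28.959 Y64.392
M4 S705
G1 X16.869 Y83.014 F1505
G1 X21.488 Y104.731
G1 X40.110 Y116.821
G1 X61.827 Y112.202
G1 X73.917 Y93.580
G1 X69.298 Y71.863
G1 X50.676 Y59.773
G1 X28.959 Y64.392
M5
G0 X0.000 Y0.000

Since the viewBox matches the mm dimensions, user units are millimetres directly. The only transform is the Y-flip y_m = 149.612 − y_svg.

Shape 1 is a quadratic bezier drawn with `<path>`. Its stroke #ff8800 means engrave at S332, F3759. After flipping Y the toolpath is (136.891,58.167) → (114.859,43.605) → (98.132,34.449) → (86.708,30.697) → (80.588,32.351) → (79.772,39.410).

Shape 2 is a regular polygon drawn with `<polygon>`. Its stroke #008000 means cut at S705, F1505. After flipping Y the toolpath is (34.457,36.417) → (49.440,27.158) → (33.930,18.811) → (34.457,36.417), returning to the start.

Shape 3 is a regular polygon drawn with `<path>`. Its stroke #008000 means cut at S705, F1505. After flipping Y the toolpath is (28.959,64.392) → (16.869,83.014) → (21.488,104.731) → (40.110,116.821) → (61.827,112.202) → (73.917,93.580) → (69.298,71.863) → (50.676,59.773) → (28.959,64.392), returning to the start.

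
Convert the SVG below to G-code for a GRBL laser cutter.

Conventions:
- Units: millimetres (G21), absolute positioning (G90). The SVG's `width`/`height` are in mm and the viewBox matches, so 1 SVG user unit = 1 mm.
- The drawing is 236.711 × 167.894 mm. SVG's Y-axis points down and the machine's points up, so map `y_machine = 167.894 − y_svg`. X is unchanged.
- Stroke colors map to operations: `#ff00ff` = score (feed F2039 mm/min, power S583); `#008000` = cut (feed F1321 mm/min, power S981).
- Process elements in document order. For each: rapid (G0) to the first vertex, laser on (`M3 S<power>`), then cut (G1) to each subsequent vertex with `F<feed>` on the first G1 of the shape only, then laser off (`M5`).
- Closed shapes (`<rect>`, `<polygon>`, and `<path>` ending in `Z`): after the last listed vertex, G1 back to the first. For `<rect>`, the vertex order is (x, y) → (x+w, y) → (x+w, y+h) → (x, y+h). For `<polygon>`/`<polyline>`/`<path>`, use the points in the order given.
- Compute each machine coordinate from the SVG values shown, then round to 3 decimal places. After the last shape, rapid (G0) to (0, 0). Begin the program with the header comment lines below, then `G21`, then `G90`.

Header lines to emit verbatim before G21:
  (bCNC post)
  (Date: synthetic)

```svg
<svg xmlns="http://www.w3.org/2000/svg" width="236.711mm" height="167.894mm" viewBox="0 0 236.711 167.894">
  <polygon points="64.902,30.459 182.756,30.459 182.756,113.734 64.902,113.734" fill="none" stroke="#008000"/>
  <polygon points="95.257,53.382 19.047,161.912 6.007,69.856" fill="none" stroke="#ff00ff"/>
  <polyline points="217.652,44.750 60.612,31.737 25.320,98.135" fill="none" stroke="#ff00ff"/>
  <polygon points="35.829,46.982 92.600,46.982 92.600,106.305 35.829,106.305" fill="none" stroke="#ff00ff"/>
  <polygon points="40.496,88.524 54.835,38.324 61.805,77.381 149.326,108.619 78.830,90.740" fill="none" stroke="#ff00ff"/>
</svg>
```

(bCNC post)
(Date: synthetic)
G21
G90
G0 X64.902 Y137.435
M3 S981
G1 X182.756 Y137.435 F1321
G1 X182.756 Y54.160
G1 X64.902 Y54.160
G1 X64.902 Y137.435
M5
G0 X95.257 Y114.512
M3 S583
G1 X19.047 Y5.982 F2039
G1 X6.007 Y98.038
G1 X95.257 Y114.512
M5
G0 X217.652 Y123.144
M3 S583
G1 X60.612 Y136.157 F2039
G1 X25.320 Y69.759
M5
G0 X35.829 Y120.912
M3 S583
G1 X92.600 Y120.912 F2039
G1 X92.600 Y61.589
G1 X35.829 Y61.589
G1 X35.829 Y120.912
M5
G0 X40.496 Y79.370
M3 S583
G1 X54.835 Y129.570 F2039
G1 X61.805 Y90.513
G1 X149.326 Y59.275
G1 X78.830 Y77.154
G1 X40.496 Y79.370
M5
G0 X0.000 Y0.000

Since the viewBox matches the mm dimensions, user units are millimetres directly. The only transform is the Y-flip y_m = 167.894 − y_svg.

Shape 1 is a rectangle drawn with `<polygon>`. Its stroke #008000 means cut at S981, F1321. After flipping Y the toolpath is (64.902,137.435) → (182.756,137.435) → (182.756,54.160) → (64.902,54.160) → (64.902,137.435), returning to the start.

Shape 2 is a closed polygon drawn with `<polygon>`. Its stroke #ff00ff means score at S583, F2039. After flipping Y the toolpath is (95.257,114.512) → (19.047,5.982) → (6.007,98.038) → (95.257,114.512), returning to the start.

Shape 3 is a open polyline drawn with `<polyline>`. Its stroke #ff00ff means score at S583, F2039. After flipping Y the toolpath is (217.652,123.144) → (60.612,136.157) → (25.320,69.759).

Shape 4 is a rectangle drawn with `<polygon>`. Its stroke #ff00ff means score at S583, F2039. After flipping Y the toolpath is (35.829,120.912) → (92.600,120.912) → (92.600,61.589) → (35.829,61.589) → (35.829,120.912), returning to the start.

Shape 5 is a closed polygon drawn with `<polygon>`. Its stroke #ff00ff means score at S583, F2039. After flipping Y the toolpath is (40.496,79.370) → (54.835,129.570) → (61.805,90.513) → (149.326,59.275) → (78.830,77.154) → (40.496,79.370), returning to the start.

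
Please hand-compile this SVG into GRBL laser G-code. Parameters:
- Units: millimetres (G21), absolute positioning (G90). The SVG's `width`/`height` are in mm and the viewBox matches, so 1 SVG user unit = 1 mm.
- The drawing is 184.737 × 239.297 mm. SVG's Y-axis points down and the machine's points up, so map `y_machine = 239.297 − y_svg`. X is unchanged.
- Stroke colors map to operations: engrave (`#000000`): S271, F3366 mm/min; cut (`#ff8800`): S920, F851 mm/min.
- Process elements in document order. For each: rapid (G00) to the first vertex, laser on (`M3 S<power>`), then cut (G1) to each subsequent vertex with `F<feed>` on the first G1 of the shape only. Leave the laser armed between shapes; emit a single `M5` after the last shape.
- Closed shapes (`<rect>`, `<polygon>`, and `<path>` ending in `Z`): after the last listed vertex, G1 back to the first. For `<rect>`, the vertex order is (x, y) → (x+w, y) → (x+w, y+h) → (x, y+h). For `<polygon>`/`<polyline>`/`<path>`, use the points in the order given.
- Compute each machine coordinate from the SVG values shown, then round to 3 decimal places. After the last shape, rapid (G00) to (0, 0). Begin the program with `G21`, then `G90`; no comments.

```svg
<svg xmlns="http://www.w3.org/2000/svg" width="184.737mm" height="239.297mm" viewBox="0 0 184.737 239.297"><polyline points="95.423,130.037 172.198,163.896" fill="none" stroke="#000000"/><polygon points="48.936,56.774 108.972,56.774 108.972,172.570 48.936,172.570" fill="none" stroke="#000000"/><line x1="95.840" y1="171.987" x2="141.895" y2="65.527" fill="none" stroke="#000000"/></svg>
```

1 u = 1 mm; y_m = 239.297 − y.

[1] `<polyline>` line segment, #000000→engrave S271 F3366: (95.423,109.260) → (172.198,75.401)

[2] `<polygon>` rectangle, #000000→engrave S271 F3366: (48.936,182.523) → (108.972,182.523) → (108.972,66.727) → (48.936,66.727) → (48.936,182.523) (closed)

[3] `<line>` line segment, #000000→engrave S271 F3366: (95.840,67.310) → (141.895,173.770)

G21
G90
G00 X95.423 Y109.260
M3 S271
G1 X172.198 Y75.401 F3366
G00 X48.936 Y182.523
M3 S271
G1 X108.972 Y182.523 F3366
G1 X108.972 Y66.727
G1 X48.936 Y66.727
G1 X48.936 Y182.523
G00 X95.840 Y67.310
M3 S271
G1 X141.895 Y173.770 F3366
M5
G00 X0.000 Y0.000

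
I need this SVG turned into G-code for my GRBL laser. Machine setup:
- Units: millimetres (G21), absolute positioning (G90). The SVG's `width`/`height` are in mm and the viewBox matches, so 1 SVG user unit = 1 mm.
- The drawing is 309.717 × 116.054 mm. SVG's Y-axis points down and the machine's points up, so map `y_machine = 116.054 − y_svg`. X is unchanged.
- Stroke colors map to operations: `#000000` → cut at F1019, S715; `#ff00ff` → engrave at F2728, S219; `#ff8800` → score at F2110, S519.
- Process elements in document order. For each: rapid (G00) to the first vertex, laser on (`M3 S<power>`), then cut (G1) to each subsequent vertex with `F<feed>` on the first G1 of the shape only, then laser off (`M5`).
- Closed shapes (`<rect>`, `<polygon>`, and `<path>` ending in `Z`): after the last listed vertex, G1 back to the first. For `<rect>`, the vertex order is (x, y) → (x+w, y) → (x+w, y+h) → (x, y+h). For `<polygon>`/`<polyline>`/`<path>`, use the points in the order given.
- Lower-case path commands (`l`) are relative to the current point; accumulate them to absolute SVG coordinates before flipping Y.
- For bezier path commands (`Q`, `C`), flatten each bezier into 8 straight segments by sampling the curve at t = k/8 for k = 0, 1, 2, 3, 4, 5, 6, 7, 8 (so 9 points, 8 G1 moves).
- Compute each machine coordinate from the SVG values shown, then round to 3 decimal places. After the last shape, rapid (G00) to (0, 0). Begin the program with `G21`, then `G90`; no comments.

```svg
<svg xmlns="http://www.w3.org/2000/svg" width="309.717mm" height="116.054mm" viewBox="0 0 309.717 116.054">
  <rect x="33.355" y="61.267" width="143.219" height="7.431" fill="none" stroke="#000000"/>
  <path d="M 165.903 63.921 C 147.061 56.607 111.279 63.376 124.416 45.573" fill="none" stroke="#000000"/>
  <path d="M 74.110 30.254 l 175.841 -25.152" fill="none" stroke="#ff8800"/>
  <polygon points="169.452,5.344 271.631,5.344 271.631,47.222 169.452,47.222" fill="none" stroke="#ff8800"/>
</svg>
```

G21
G90
G00 X33.355 Y54.787
M3 S715
G1 X176.574 Y54.787 F1019
G1 X176.574 Y47.356
G1 X33.355 Y47.356
G1 X33.355 Y54.787
M5
G00 X165.903 Y52.133
M3 S715
G1 X158.172 Y54.291 F1019
G1 X149.624 Y55.582
G1 X141.032 Y56.458
G1 X133.167 Y57.374
G1 X126.802 Y58.780
G1 X122.707 Y61.132
G1 X121.654 Y64.881
G1 X124.416 Y70.481
M5
G00 X74.110 Y85.800
M3 S519
G1 X249.951 Y110.952 F2110
M5
G00 X169.452 Y110.710
M3 S519
G1 X271.631 Y110.710 F2110
G1 X271.631 Y68.832
G1 X169.452 Y68.832
G1 X169.452 Y110.710
M5
G00 X0.000 Y0.000

1 u = 1 mm; y_m = 116.054 − y.

[1] `<rect>` rectangle, #000000→cut S715 F1019: (33.355,54.787) → (176.574,54.787) → (176.574,47.356) → (33.355,47.356) → (33.355,54.787) (closed)

[2] `<path>` cubic bezier, #000000→cut S715 F1019: (165.903,52.133) → (158.172,54.291) → (149.624,55.582) → (141.032,56.458) → (133.167,57.374) → (126.802,58.780) → (122.707,61.132) → (121.654,64.881) → (124.416,70.481)

[3] `<path>` line segment, #ff8800→score S519 F2110: (74.110,85.800) → (249.951,110.952)

[4] `<polygon>` rectangle, #ff8800→score S519 F2110: (169.452,110.710) → (271.631,110.710) → (271.631,68.832) → (169.452,68.832) → (169.452,110.710) (closed)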